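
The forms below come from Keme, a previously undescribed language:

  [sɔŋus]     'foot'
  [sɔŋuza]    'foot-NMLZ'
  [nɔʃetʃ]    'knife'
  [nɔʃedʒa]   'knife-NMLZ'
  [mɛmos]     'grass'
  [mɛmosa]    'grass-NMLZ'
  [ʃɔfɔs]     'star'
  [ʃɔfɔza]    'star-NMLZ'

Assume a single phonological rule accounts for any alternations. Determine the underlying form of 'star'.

/ʃɔfɔz/

In [ʃɔfɔs] and [ʃɔfɔza] the final segment of 'star' alternates: [s] ~ [z].
Compare 'grass', with invariant [s] in [mɛmos] and [mɛmosa]: an analysis with underlying /s/ and a rule producing [z] before the NMLZ suffix would wrongly predict alternation here too.
So /z/ is underlying, and a rule of word-final obstruent devoicing — voiced obstruents become voiceless word-finally — gives [s].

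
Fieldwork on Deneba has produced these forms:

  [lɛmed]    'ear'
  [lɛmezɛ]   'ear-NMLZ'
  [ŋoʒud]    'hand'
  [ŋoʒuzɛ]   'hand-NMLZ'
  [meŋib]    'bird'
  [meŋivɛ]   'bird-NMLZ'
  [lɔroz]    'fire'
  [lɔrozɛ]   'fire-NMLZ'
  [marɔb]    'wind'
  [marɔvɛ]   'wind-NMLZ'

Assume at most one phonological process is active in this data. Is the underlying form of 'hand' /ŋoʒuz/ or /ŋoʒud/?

'hand' shows [d] ~ [z] at the end of the stem ([ŋoʒud] vs [ŋoʒuzɛ]).
If /z/ were underlying and a rule turned it into [d] in isolation, 'fire' would also alternate; but it has [z] in both [lɔroz] and [lɔrozɛ].
So /d/ is underlying, and a rule of intervocalic spirantization — voiced stops become fricatives between vowels — gives [z].

/ŋoʒud/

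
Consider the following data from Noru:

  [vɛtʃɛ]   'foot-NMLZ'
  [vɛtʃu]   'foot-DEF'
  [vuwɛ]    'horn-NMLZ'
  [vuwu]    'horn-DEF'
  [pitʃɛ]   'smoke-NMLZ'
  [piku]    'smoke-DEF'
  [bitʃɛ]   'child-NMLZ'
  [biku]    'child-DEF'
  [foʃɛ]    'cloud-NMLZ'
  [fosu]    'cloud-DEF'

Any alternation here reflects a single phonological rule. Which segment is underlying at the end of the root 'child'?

/k/

The root 'child' surfaces as [bitʃɛ] and [biku], with a stem-final [tʃ] ~ [k] alternation.
The stem 'foot' ([vɛtʃɛ], [vɛtʃu]) shows [tʃ] unchanged in both environments, so [tʃ] cannot be basic with [k] derived before the DEF suffix.
The alternation reflects palatalization before a front vowel: /k/ and /s/ become palato-alveolar [tʃ] and [ʃ] before a front vowel. /k/ is underlying.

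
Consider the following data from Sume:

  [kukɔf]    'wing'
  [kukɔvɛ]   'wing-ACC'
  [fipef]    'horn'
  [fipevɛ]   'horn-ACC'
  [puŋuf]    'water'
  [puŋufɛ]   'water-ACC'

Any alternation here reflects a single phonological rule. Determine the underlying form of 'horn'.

/fipev/

The stem for 'horn' ends in [f] in [fipef] but [v] in [fipevɛ].
Compare 'water', with invariant [f] in [puŋuf] and [puŋufɛ]: an analysis with underlying /f/ and a rule producing [v] before the ACC suffix would wrongly predict alternation here too.
The alternation reflects word-final obstruent devoicing: voiced obstruents become voiceless word-finally. /v/ is underlying.
Hence 'horn' is /fipev/ underlyingly.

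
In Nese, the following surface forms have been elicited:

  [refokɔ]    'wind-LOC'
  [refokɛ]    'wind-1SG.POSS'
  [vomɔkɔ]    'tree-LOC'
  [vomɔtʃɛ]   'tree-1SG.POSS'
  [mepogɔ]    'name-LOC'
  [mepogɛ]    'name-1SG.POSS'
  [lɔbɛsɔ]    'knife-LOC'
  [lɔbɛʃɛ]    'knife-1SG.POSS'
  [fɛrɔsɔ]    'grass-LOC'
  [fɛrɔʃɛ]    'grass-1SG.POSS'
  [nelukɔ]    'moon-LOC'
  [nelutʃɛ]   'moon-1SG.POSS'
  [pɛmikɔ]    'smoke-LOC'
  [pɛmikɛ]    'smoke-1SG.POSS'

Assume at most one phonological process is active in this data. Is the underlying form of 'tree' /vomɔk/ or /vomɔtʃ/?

The root 'tree' surfaces as [vomɔkɔ] and [vomɔtʃɛ], with a stem-final [k] ~ [tʃ] alternation.
If /k/ were underlying and a rule turned it into [tʃ] before the 1SG.POSS suffix, 'smoke' would also alternate; but it has [k] in both [pɛmikɔ] and [pɛmikɛ].
Therefore /tʃ/ is basic and [k] is derived by depalatalization (palato-alveolar /tʃ/ and /ʃ/ become [k] and [s] when no front vowel follows).

/vomɔtʃ/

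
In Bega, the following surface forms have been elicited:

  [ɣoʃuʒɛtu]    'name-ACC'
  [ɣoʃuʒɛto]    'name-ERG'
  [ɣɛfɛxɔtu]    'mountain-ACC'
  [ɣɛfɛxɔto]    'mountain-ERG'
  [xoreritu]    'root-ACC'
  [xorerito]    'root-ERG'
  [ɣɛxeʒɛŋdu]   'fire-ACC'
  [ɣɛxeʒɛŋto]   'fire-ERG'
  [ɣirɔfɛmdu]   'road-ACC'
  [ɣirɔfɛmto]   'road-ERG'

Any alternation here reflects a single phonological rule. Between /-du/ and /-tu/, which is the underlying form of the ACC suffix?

/-du/

The ACC morpheme has two allomorphs, [-du] and [-tu].
By contrast the ERG suffix keeps its initial [t] throughout — that segment must be underlying.
The ACC suffix is therefore /-du/ underlyingly, with post-vocalic devoicing: voiced stops become voiceless after a vowel.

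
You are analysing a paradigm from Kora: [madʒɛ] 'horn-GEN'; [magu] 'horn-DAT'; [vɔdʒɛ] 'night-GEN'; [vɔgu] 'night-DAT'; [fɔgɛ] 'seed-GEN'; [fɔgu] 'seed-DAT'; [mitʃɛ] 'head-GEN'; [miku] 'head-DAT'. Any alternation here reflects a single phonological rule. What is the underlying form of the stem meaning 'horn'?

/madʒ/

The root 'horn' surfaces as [madʒɛ] and [magu], with a stem-final [dʒ] ~ [g] alternation.
The stem 'seed' ([fɔgɛ], [fɔgu]) shows [g] unchanged in both environments, so [g] cannot be basic with [dʒ] derived before the GEN suffix.
The underlying segment must be /dʒ/; palato-alveolar /tʃ/ and /dʒ/ become [k] and [g] when no front vowel follows, yielding [g] there.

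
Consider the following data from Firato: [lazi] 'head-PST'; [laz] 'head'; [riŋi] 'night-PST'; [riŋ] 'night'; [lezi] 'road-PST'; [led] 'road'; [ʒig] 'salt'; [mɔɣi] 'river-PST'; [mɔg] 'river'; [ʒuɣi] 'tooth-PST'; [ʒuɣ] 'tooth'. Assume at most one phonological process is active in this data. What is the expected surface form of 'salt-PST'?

The root 'river' surfaces as [mɔɣi] and [mɔg], with a stem-final [ɣ] ~ [g] alternation.
Compare 'tooth', with invariant [ɣ] in [ʒuɣi] and [ʒuɣ]: an analysis with underlying /ɣ/ and a rule producing [g] in isolation would wrongly predict alternation here too.
The underlying segment must be /g/; voiced stops become fricatives between vowels, yielding [ɣ] there.
The one attested form of 'salt', [ʒig], shows underlying /ʒig/. Applying the same rule between vowels gives [ʒiɣi].

[ʒiɣi]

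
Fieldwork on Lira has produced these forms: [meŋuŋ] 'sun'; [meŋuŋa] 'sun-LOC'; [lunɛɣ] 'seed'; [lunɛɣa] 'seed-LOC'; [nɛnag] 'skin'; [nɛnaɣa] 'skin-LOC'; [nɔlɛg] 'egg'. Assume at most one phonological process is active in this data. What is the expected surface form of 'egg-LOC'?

[nɔlɛɣa]

The stem for 'skin' ends in [g] in [nɛnag] but [ɣ] in [nɛnaɣa].
But 'seed' keeps [ɣ] in both environments ([lunɛɣ], [lunɛɣa]), so there is no rule changing /ɣ/ to [g] in isolation.
The alternation reflects intervocalic spirantization: voiced stops become fricatives between vowels. /g/ is underlying.
The one attested form of 'egg', [nɔlɛg], shows underlying /nɔlɛg/. Applying the same rule between vowels gives [nɔlɛɣa].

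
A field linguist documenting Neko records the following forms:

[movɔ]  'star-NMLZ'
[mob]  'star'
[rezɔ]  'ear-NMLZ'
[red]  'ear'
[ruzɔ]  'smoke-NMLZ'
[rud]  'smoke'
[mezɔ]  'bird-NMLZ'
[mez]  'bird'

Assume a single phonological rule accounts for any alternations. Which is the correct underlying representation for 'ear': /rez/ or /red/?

'ear' shows [z] ~ [d] at the end of the stem ([rezɔ] vs [red]).
If /z/ were underlying and a rule turned it into [d] in isolation, 'bird' would also alternate; but it has [z] in both [mezɔ] and [mez].
The alternation reflects intervocalic spirantization: voiced stops become fricatives between vowels. /d/ is underlying.

/red/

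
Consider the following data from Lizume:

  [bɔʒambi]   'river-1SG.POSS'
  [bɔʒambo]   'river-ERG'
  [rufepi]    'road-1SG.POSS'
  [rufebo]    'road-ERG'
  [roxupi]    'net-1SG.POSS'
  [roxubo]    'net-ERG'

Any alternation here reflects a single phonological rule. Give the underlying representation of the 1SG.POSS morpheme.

/-pi/

The 1SG.POSS morpheme has two allomorphs, [-bi] and [-pi].
The ERG suffix, which begins with [b], is invariant after every stem; so [b] is not altered by any rule here.
So the underlying form is /-pi/, and voiceless stops become voiced after a nasal.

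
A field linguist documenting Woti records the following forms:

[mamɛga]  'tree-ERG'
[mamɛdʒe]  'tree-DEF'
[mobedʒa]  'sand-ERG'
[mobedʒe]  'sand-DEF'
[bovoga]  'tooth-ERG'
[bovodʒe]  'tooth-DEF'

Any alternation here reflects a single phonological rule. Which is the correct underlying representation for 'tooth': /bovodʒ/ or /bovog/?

'tooth' shows [g] ~ [dʒ] at the end of the stem ([bovoga] vs [bovodʒe]).
Compare 'sand', with invariant [dʒ] in [mobedʒa] and [mobedʒe]: an analysis with underlying /dʒ/ and a rule producing [g] before the ERG suffix would wrongly predict alternation here too.
The underlying segment must be /g/; /g/ becomes palato-alveolar [dʒ] before a front vowel, yielding [dʒ] there.

/bovog/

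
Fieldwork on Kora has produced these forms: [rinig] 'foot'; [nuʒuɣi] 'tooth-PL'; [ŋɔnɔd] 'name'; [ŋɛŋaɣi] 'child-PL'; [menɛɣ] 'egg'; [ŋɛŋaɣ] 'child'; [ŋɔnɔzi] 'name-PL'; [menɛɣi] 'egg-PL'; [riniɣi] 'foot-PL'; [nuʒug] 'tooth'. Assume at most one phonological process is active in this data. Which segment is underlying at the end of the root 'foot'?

'foot' shows [g] ~ [ɣ] at the end of the stem ([rinig] vs [riniɣi]).
If /ɣ/ were underlying and a rule turned it into [g] in isolation, 'child' would also alternate; but it has [ɣ] in both [ŋɛŋaɣ] and [ŋɛŋaɣi].
So /g/ is underlying, and a rule of intervocalic spirantization — voiced stops become fricatives between vowels — gives [ɣ].

/g/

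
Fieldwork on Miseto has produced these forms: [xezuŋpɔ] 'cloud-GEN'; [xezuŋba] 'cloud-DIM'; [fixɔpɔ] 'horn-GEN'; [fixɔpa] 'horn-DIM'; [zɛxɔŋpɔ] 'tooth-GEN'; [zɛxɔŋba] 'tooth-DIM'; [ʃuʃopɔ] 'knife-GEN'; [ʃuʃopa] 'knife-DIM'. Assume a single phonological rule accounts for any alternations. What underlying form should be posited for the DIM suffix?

The DIM morpheme has two allomorphs, [-ba] and [-pa].
By contrast the GEN suffix keeps its initial [p] throughout — that segment must be underlying.
So the underlying form is /-ba/, and voiced stops become voiceless after a vowel.

/-ba/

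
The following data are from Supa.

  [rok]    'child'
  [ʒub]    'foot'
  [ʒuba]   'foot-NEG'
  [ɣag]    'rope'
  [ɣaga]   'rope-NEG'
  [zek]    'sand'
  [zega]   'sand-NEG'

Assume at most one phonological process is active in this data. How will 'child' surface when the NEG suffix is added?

'sand' shows [k] ~ [g] at the end of the stem ([zek] vs [zega]).
But 'rope' keeps [g] in both environments ([ɣag], [ɣaga]), so there is no rule changing /g/ to [k] in isolation.
The underlying segment must be /k/; voiceless stops become voiced between vowels, yielding [g] there.
From [rok] the stem 'child' is /rok/; between vowels this yields [roga].

[roga]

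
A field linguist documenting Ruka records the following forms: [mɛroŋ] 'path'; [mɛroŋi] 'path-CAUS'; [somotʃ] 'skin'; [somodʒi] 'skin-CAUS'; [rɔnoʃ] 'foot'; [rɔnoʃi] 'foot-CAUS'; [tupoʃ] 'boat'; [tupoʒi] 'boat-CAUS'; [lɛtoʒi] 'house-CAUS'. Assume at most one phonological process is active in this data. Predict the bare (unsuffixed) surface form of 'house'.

In [tupoʃ] and [tupoʒi] the final segment of 'boat' alternates: [ʃ] ~ [ʒ].
Compare 'foot', with invariant [ʃ] in [rɔnoʃ] and [rɔnoʃi]: an analysis with underlying /ʃ/ and a rule producing [ʒ] before the CAUS suffix would wrongly predict alternation here too.
The underlying segment must be /ʒ/; voiced obstruents become voiceless word-finally, yielding [ʃ] there.
From [lɛtoʒi] the stem 'house' is /lɛtoʒ/; word-finally this yields [lɛtoʃ].

[lɛtoʃ]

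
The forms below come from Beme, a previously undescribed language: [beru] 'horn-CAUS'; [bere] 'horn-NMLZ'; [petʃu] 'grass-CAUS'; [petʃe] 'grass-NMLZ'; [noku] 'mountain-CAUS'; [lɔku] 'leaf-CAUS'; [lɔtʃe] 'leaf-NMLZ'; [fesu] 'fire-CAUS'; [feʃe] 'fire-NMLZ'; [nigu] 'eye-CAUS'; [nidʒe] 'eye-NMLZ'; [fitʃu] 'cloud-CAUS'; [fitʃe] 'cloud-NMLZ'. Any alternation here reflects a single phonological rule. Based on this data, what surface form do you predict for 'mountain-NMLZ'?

The root 'leaf' surfaces as [lɔku] and [lɔtʃe], with a stem-final [k] ~ [tʃ] alternation.
But 'grass' keeps [tʃ] in both environments ([petʃu], [petʃe]), so there is no rule changing /tʃ/ to [k] before the CAUS suffix.
Therefore /k/ is basic and [tʃ] is derived by palatalization before a front vowel (/k/, /g/ and /s/ become palato-alveolar [tʃ], [dʒ] and [ʃ] before a front vowel).
The one attested form of 'mountain', [noku], shows underlying /nok/. Applying the same rule before a front vowel gives [notʃe].

[notʃe]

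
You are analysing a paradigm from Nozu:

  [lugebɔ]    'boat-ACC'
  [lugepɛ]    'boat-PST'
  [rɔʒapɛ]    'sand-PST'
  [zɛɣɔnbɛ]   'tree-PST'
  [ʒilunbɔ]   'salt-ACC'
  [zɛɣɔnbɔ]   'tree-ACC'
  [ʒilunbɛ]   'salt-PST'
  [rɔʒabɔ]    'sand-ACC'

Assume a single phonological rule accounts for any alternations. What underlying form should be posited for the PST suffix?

/-pɛ/

The PST suffix surfaces as [-bɛ] and [-pɛ], depending on the final segment of the stem.
By contrast the ACC suffix keeps its initial [b] throughout — that segment must be underlying.
The PST suffix is therefore /-pɛ/ underlyingly, with post-nasal voicing: voiceless stops become voiced after a nasal.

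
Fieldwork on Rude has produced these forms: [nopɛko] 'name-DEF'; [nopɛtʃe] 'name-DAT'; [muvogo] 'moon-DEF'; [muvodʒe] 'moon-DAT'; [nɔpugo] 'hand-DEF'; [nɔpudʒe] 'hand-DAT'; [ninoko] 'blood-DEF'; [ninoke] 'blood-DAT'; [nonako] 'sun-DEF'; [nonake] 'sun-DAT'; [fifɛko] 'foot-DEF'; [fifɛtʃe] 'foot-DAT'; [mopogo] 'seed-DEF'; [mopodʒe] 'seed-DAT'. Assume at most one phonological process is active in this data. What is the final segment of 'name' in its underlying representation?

/tʃ/

The root 'name' surfaces as [nopɛko] and [nopɛtʃe], with a stem-final [k] ~ [tʃ] alternation.
But 'blood' keeps [k] in both environments ([ninoko], [ninoke]), so there is no rule changing /k/ to [tʃ] before the DAT suffix.
So /tʃ/ is underlying, and a rule of depalatalization — palato-alveolar /tʃ/ and /dʒ/ become [k] and [g] when no front vowel follows — gives [k].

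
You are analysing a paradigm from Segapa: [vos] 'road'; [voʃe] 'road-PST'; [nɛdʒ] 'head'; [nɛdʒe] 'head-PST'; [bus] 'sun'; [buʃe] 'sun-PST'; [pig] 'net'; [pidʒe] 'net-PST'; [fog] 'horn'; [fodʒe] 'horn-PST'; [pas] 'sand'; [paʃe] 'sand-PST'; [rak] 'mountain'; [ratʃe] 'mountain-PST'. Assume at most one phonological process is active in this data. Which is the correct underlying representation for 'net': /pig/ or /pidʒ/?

The root 'net' surfaces as [pig] and [pidʒe], with a stem-final [g] ~ [dʒ] alternation.
The stem 'head' ([nɛdʒ], [nɛdʒe]) shows [dʒ] unchanged in both environments, so [dʒ] cannot be basic with [g] derived in isolation.
Therefore /g/ is basic and [dʒ] is derived by palatalization before a front vowel (/k/, /g/ and /s/ become palato-alveolar [tʃ], [dʒ] and [ʃ] before a front vowel).

/pig/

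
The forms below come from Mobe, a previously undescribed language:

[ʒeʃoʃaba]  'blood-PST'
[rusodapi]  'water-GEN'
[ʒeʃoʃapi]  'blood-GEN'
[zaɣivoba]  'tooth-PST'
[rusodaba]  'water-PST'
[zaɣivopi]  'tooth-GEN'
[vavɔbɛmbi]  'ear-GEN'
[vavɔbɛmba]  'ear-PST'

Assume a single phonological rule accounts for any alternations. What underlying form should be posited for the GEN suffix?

/-pi/

The GEN morpheme has two allomorphs, [-bi] and [-pi].
By contrast the PST suffix keeps its initial [b] throughout — that segment must be underlying.
The GEN suffix is therefore /-pi/ underlyingly, with post-nasal voicing: voiceless stops become voiced after a nasal.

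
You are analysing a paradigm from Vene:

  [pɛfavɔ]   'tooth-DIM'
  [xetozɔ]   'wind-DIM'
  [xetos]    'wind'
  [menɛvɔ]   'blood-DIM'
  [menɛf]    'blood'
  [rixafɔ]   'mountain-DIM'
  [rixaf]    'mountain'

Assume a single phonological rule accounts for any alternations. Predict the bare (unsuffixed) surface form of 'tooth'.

The root 'blood' surfaces as [menɛvɔ] and [menɛf], with a stem-final [v] ~ [f] alternation.
If /f/ were underlying and a rule turned it into [v] before the DIM suffix, 'mountain' would also alternate; but it has [f] in both [rixafɔ] and [rixaf].
The alternation reflects word-final obstruent devoicing: voiced obstruents become voiceless word-finally. /v/ is underlying.
The one attested form of 'tooth', [pɛfavɔ], shows underlying /pɛfav/. Applying the same rule word-finally gives [pɛfaf].

[pɛfaf]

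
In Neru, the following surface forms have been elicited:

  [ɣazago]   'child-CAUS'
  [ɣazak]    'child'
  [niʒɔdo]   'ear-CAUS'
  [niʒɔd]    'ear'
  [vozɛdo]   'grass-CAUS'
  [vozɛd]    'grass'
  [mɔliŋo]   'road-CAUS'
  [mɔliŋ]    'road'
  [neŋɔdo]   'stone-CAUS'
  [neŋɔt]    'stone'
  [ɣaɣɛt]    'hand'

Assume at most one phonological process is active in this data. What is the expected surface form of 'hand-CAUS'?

In [neŋɔdo] and [neŋɔt] the final segment of 'stone' alternates: [d] ~ [t].
Compare 'grass', with invariant [d] in [vozɛdo] and [vozɛd]: an analysis with underlying /d/ and a rule producing [t] in isolation would wrongly predict alternation here too.
Therefore /t/ is basic and [d] is derived by intervocalic voicing (voiceless stops become voiced between vowels).
From [ɣaɣɛt] the stem 'hand' is /ɣaɣɛt/; between vowels this yields [ɣaɣɛdo].

[ɣaɣɛdo]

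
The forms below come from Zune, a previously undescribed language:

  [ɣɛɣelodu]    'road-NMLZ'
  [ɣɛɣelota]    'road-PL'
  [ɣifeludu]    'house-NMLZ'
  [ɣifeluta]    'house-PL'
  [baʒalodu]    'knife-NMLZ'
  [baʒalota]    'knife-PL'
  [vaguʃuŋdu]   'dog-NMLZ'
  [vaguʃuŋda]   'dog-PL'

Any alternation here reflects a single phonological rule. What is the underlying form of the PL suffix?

/-ta/

The PL morpheme has two allomorphs, [-da] and [-ta].
By contrast the NMLZ suffix keeps its initial [d] throughout — that segment must be underlying.
So the underlying form is /-ta/, and voiceless stops become voiced after a nasal.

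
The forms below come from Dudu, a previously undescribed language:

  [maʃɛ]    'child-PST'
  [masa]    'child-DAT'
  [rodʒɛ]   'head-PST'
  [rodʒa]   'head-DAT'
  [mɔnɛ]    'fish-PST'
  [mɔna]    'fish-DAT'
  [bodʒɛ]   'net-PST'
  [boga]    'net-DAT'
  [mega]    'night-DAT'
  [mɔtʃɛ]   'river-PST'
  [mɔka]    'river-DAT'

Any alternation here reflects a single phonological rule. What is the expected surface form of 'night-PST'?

[medʒɛ]

In [bodʒɛ] and [boga] the final segment of 'net' alternates: [dʒ] ~ [g].
The stem 'head' ([rodʒɛ], [rodʒa]) shows [dʒ] unchanged in both environments, so [dʒ] cannot be basic with [g] derived before the DAT suffix.
The underlying segment must be /g/; /k/, /g/ and /s/ become palato-alveolar [tʃ], [dʒ] and [ʃ] before a front vowel, yielding [dʒ] there.
From [mega] the stem 'night' is /meg/; before a front vowel this yields [medʒɛ].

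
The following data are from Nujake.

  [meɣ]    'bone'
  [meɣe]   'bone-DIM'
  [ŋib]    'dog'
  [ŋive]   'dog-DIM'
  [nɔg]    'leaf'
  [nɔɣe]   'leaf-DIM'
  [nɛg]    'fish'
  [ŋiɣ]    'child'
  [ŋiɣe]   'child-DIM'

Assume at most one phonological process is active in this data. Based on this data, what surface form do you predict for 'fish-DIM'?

[nɛɣe]

The root 'leaf' surfaces as [nɔg] and [nɔɣe], with a stem-final [g] ~ [ɣ] alternation.
If /ɣ/ were underlying and a rule turned it into [g] in isolation, 'child' would also alternate; but it has [ɣ] in both [ŋiɣ] and [ŋiɣe].
The underlying segment must be /g/; voiced stops become fricatives between vowels, yielding [ɣ] there.
The one attested form of 'fish', [nɛg], shows underlying /nɛg/. Applying the same rule between vowels gives [nɛɣe].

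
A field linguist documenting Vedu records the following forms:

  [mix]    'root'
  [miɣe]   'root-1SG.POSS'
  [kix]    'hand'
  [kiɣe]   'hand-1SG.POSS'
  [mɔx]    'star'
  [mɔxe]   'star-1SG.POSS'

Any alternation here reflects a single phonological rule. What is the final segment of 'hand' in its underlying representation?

The root 'hand' surfaces as [kix] and [kiɣe], with a stem-final [x] ~ [ɣ] alternation.
Compare 'star', with invariant [x] in [mɔx] and [mɔxe]: an analysis with underlying /x/ and a rule producing [ɣ] before the 1SG.POSS suffix would wrongly predict alternation here too.
The underlying segment must be /ɣ/; voiced obstruents become voiceless word-finally, yielding [x] there.

/ɣ/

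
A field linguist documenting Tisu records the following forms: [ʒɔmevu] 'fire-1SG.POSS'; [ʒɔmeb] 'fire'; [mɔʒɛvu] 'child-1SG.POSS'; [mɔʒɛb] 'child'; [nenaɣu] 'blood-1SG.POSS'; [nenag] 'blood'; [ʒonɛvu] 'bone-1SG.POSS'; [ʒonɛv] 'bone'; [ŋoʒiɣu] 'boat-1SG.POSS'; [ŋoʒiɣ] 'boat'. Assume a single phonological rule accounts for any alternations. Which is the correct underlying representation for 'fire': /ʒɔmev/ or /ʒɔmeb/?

The root 'fire' surfaces as [ʒɔmevu] and [ʒɔmeb], with a stem-final [v] ~ [b] alternation.
The stem 'bone' ([ʒonɛvu], [ʒonɛv]) shows [v] unchanged in both environments, so [v] cannot be basic with [b] derived in isolation.
So /b/ is underlying, and a rule of intervocalic spirantization — voiced stops become fricatives between vowels — gives [v].

/ʒɔmeb/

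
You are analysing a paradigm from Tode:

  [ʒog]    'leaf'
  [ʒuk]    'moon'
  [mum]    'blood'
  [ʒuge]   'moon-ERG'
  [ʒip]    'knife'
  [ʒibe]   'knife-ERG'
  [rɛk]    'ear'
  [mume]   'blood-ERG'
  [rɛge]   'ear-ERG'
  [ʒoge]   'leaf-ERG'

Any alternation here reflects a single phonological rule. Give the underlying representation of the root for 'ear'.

The root 'ear' surfaces as [rɛk] and [rɛge], with a stem-final [k] ~ [g] alternation.
If /g/ were underlying and a rule turned it into [k] in isolation, 'leaf' would also alternate; but it has [g] in both [ʒog] and [ʒoge].
So /k/ is underlying, and a rule of intervocalic voicing — voiceless stops become voiced between vowels — gives [g].

/rɛk/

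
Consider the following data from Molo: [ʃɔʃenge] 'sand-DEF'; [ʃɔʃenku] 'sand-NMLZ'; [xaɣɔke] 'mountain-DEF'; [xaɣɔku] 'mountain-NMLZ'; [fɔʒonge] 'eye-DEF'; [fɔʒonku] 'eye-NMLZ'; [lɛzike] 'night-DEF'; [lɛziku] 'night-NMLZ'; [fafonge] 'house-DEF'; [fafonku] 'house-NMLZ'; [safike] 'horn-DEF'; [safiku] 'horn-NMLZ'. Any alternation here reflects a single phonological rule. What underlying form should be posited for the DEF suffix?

/-ge/

The DEF morpheme has two allomorphs, [-ge] and [-ke].
The NMLZ suffix, which begins with [k], is invariant after every stem; so [k] is not altered by any rule here.
So the underlying form is /-ge/, and voiced stops become voiceless after a vowel.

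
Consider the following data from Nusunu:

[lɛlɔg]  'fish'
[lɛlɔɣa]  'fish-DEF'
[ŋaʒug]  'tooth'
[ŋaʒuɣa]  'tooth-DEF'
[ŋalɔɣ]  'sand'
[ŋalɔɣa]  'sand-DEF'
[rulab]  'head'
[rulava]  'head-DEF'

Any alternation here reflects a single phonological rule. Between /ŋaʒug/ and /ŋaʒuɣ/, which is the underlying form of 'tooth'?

/ŋaʒug/

The stem for 'tooth' ends in [g] in [ŋaʒug] but [ɣ] in [ŋaʒuɣa].
The stem 'sand' ([ŋalɔɣ], [ŋalɔɣa]) shows [ɣ] unchanged in both environments, so [ɣ] cannot be basic with [g] derived in isolation.
So /g/ is underlying, and a rule of intervocalic spirantization — voiced stops become fricatives between vowels — gives [ɣ].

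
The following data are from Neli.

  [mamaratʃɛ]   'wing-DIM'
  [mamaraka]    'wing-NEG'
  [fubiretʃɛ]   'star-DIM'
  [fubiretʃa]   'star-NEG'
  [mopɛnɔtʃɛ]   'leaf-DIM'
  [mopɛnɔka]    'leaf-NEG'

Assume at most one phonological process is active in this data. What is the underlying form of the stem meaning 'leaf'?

In [mopɛnɔtʃɛ] and [mopɛnɔka] the final segment of 'leaf' alternates: [tʃ] ~ [k].
The stem 'star' ([fubiretʃɛ], [fubiretʃa]) shows [tʃ] unchanged in both environments, so [tʃ] cannot be basic with [k] derived before the NEG suffix.
The alternation reflects palatalization before a front vowel: /k/ becomes palato-alveolar [tʃ] before a front vowel. /k/ is underlying.

/mopɛnɔk/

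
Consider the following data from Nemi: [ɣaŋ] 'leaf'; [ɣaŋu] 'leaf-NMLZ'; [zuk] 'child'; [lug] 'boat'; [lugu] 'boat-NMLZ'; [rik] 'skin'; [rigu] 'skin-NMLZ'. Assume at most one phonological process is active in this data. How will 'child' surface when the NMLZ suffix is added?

[zugu]

The stem for 'skin' ends in [k] in [rik] but [g] in [rigu].
If /g/ were underlying and a rule turned it into [k] in isolation, 'boat' would also alternate; but it has [g] in both [lug] and [lugu].
The underlying segment must be /k/; voiceless stops become voiced between vowels, yielding [g] there.
The one attested form of 'child', [zuk], shows underlying /zuk/. Applying the same rule between vowels gives [zugu].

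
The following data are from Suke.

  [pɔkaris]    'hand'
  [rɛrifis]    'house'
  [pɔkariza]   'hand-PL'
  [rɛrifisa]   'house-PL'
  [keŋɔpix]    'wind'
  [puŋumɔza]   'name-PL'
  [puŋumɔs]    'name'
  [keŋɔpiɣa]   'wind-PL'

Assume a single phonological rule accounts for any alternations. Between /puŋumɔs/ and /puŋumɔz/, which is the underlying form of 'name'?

The root 'name' surfaces as [puŋumɔs] and [puŋumɔza], with a stem-final [s] ~ [z] alternation.
But 'house' keeps [s] in both environments ([rɛrifis], [rɛrifisa]), so there is no rule changing /s/ to [z] before the PL suffix.
The underlying segment must be /z/; voiced obstruents become voiceless word-finally, yielding [s] there.

/puŋumɔz/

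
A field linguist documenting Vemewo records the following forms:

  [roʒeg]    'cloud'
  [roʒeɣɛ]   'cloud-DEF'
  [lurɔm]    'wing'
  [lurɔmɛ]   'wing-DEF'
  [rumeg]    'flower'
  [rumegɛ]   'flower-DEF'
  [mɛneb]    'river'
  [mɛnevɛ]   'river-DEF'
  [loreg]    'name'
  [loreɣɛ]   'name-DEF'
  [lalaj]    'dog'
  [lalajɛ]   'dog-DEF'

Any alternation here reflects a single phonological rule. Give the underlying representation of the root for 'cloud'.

/roʒeɣ/

The root 'cloud' surfaces as [roʒeg] and [roʒeɣɛ], with a stem-final [g] ~ [ɣ] alternation.
But 'flower' keeps [g] in both environments ([rumeg], [rumegɛ]), so there is no rule changing /g/ to [ɣ] before the DEF suffix.
The alternation reflects word-final hardening: voiced fricatives become stops word-finally. /ɣ/ is underlying.
Hence 'cloud' is /roʒeɣ/ underlyingly.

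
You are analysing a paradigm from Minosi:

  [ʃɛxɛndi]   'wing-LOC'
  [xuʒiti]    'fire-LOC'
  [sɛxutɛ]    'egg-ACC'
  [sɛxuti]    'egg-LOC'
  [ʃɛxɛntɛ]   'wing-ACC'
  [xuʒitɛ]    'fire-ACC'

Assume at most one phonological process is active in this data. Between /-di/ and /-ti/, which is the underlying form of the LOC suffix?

The LOC morpheme has two allomorphs, [-di] and [-ti].
By contrast the ACC suffix keeps its initial [t] throughout — that segment must be underlying.
So the underlying form is /-di/, and voiced stops become voiceless after a vowel.

/-di/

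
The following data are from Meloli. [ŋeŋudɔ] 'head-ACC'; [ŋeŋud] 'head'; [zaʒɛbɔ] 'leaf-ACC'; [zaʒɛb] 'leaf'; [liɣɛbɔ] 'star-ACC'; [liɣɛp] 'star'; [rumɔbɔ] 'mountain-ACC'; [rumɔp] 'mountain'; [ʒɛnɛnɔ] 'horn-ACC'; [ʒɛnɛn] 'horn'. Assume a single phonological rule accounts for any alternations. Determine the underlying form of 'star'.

The stem for 'star' ends in [b] in [liɣɛbɔ] but [p] in [liɣɛp].
Compare 'leaf', with invariant [b] in [zaʒɛbɔ] and [zaʒɛb]: an analysis with underlying /b/ and a rule producing [p] in isolation would wrongly predict alternation here too.
The alternation reflects intervocalic voicing: voiceless stops become voiced between vowels. /p/ is underlying.

/liɣɛp/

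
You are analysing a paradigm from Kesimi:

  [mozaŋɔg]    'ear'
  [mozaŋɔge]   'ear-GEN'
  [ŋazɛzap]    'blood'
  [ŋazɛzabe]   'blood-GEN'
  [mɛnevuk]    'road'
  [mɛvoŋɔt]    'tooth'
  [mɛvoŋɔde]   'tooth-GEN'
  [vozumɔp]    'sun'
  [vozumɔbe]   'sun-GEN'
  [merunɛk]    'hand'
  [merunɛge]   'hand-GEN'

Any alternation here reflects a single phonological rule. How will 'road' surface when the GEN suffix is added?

[mɛnevuge]

The stem for 'hand' ends in [k] in [merunɛk] but [g] in [merunɛge].
The stem 'ear' ([mozaŋɔg], [mozaŋɔge]) shows [g] unchanged in both environments, so [g] cannot be basic with [k] derived in isolation.
The underlying segment must be /k/; voiceless stops become voiced between vowels, yielding [g] there.
From [mɛnevuk] the stem 'road' is /mɛnevuk/; between vowels this yields [mɛnevuge].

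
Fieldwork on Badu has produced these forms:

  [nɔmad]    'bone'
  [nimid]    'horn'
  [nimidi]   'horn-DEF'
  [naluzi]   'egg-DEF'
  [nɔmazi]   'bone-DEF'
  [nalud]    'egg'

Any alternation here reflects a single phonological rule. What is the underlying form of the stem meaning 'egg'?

The stem for 'egg' ends in [d] in [nalud] but [z] in [naluzi].
If /d/ were underlying and a rule turned it into [z] before the DEF suffix, 'horn' would also alternate; but it has [d] in both [nimid] and [nimidi].
Therefore /z/ is basic and [d] is derived by word-final hardening (voiced fricatives become stops word-finally).

/naluz/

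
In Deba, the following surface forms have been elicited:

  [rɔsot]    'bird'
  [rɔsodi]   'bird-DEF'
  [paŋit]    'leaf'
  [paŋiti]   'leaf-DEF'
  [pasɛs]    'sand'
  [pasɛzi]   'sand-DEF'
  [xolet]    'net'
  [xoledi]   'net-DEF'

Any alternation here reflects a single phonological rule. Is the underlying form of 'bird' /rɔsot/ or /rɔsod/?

/rɔsod/

The stem for 'bird' ends in [t] in [rɔsot] but [d] in [rɔsodi].
If /t/ were underlying and a rule turned it into [d] before the DEF suffix, 'leaf' would also alternate; but it has [t] in both [paŋit] and [paŋiti].
Therefore /d/ is basic and [t] is derived by word-final obstruent devoicing (voiced obstruents become voiceless word-finally).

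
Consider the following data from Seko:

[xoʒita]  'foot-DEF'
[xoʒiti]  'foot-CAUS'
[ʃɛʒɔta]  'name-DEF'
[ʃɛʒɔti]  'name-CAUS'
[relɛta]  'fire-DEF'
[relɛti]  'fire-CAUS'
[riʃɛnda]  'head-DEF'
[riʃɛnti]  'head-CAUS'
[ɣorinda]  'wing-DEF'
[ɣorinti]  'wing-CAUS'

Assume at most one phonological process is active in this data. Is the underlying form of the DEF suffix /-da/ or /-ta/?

The DEF morpheme has two allomorphs, [-da] and [-ta].
By contrast the CAUS suffix keeps its initial [t] throughout — that segment must be underlying.
The DEF suffix is therefore /-da/ underlyingly, with post-vocalic devoicing: voiced stops become voiceless after a vowel.

/-da/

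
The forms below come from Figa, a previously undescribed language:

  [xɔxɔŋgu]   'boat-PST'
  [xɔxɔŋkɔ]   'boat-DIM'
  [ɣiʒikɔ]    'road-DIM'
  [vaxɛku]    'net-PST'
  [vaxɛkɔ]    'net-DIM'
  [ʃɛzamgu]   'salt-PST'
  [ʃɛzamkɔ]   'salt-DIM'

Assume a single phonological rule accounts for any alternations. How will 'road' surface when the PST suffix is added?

[ɣiʒiku]

The PST suffix surfaces as [-gu] and [-ku], depending on the final segment of the stem.
The DIM suffix, which begins with [k], is invariant after every stem; so [k] is not altered by any rule here.
The PST suffix is therefore /-gu/ underlyingly, with post-vocalic devoicing: voiced stops become voiceless after a vowel.
After 'road', which ends in a vowel, the suffix surfaces as [-ku], giving [ɣiʒiku].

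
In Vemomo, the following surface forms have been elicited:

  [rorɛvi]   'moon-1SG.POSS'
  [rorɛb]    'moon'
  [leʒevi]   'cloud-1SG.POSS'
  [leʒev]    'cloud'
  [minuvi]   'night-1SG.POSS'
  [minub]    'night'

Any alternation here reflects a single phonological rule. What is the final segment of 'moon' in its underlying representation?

/b/

The root 'moon' surfaces as [rorɛvi] and [rorɛb], with a stem-final [v] ~ [b] alternation.
If /v/ were underlying and a rule turned it into [b] in isolation, 'cloud' would also alternate; but it has [v] in both [leʒevi] and [leʒev].
Therefore /b/ is basic and [v] is derived by intervocalic spirantization (voiced stops become fricatives between vowels).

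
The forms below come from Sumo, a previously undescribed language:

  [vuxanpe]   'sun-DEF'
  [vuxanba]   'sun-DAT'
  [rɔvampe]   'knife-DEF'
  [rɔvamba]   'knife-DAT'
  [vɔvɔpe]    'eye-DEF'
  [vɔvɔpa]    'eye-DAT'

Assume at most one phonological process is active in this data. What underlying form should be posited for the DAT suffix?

The DAT morpheme has two allomorphs, [-ba] and [-pa].
By contrast the DEF suffix keeps its initial [p] throughout — that segment must be underlying.
The DAT suffix is therefore /-ba/ underlyingly, with post-vocalic devoicing: voiced stops become voiceless after a vowel.

/-ba/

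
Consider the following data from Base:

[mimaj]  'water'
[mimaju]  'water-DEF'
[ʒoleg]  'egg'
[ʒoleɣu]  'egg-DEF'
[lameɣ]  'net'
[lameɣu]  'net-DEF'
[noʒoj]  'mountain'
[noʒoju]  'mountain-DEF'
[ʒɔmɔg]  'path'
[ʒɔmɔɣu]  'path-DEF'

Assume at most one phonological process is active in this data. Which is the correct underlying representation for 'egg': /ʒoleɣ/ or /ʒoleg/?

/ʒoleg/

The root 'egg' surfaces as [ʒoleg] and [ʒoleɣu], with a stem-final [g] ~ [ɣ] alternation.
If /ɣ/ were underlying and a rule turned it into [g] in isolation, 'net' would also alternate; but it has [ɣ] in both [lameɣ] and [lameɣu].
Therefore /g/ is basic and [ɣ] is derived by intervocalic spirantization (voiced stops become fricatives between vowels).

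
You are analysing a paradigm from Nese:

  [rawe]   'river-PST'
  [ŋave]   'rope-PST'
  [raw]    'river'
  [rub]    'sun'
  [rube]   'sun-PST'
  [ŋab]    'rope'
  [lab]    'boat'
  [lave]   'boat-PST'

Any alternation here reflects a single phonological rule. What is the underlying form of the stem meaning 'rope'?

/ŋav/

The root 'rope' surfaces as [ŋave] and [ŋab], with a stem-final [v] ~ [b] alternation.
Compare 'sun', with invariant [b] in [rube] and [rub]: an analysis with underlying /b/ and a rule producing [v] before the PST suffix would wrongly predict alternation here too.
So /v/ is underlying, and a rule of word-final hardening — voiced fricatives become stops word-finally — gives [b].
Hence 'rope' is /ŋav/ underlyingly.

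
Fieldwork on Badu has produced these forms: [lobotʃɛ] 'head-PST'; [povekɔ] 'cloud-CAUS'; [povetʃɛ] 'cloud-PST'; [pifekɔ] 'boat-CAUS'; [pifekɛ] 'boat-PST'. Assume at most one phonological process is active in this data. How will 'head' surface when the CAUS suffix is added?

[lobokɔ]

'cloud' shows [k] ~ [tʃ] at the end of the stem ([povekɔ] vs [povetʃɛ]).
If /k/ were underlying and a rule turned it into [tʃ] before the PST suffix, 'boat' would also alternate; but it has [k] in both [pifekɔ] and [pifekɛ].
Therefore /tʃ/ is basic and [k] is derived by depalatalization (palato-alveolar /tʃ/ becomes [k] when no front vowel follows).
From [lobotʃɛ] the stem 'head' is /lobotʃ/; when no front vowel follows this yields [lobokɔ].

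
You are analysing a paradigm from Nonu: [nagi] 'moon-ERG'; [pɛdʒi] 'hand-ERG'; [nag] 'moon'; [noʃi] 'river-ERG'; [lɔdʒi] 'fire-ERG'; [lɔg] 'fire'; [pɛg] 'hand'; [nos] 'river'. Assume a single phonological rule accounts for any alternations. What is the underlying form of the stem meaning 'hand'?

/pɛdʒ/

'hand' shows [g] ~ [dʒ] at the end of the stem ([pɛg] vs [pɛdʒi]).
But 'moon' keeps [g] in both environments ([nag], [nagi]), so there is no rule changing /g/ to [dʒ] before the ERG suffix.
So /dʒ/ is underlying, and a rule of depalatalization — palato-alveolar /dʒ/ and /ʃ/ become [g] and [s] when no front vowel follows — gives [g].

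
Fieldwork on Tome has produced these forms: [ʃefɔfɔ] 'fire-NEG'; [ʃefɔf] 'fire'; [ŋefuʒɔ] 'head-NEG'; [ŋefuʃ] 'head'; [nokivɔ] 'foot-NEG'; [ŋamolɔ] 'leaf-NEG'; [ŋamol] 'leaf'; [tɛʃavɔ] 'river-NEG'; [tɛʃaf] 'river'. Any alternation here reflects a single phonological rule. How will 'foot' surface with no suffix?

In [tɛʃavɔ] and [tɛʃaf] the final segment of 'river' alternates: [v] ~ [f].
If /f/ were underlying and a rule turned it into [v] before the NEG suffix, 'fire' would also alternate; but it has [f] in both [ʃefɔfɔ] and [ʃefɔf].
The alternation reflects word-final obstruent devoicing: voiced obstruents become voiceless word-finally. /v/ is underlying.
From [nokivɔ] the stem 'foot' is /nokiv/; word-finally this yields [nokif].

[nokif]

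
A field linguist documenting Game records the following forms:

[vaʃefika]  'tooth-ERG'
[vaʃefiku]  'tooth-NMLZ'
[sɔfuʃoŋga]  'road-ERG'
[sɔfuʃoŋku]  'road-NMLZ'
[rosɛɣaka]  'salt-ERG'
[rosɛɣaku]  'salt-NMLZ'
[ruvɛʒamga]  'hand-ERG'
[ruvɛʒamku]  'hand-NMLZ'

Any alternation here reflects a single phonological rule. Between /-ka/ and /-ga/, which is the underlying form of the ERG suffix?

The ERG suffix surfaces as [-ga] and [-ka], depending on the final segment of the stem.
The NMLZ suffix, which begins with [k], is invariant after every stem; so [k] is not altered by any rule here.
So the underlying form is /-ga/, and voiced stops become voiceless after a vowel.

/-ga/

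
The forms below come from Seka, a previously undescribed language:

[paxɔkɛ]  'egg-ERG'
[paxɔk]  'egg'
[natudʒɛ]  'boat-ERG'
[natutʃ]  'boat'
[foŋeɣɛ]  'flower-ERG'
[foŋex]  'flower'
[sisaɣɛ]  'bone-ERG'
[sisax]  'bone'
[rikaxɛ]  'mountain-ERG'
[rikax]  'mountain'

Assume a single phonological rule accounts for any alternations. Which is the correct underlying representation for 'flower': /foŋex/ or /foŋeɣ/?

/foŋeɣ/

The stem for 'flower' ends in [ɣ] in [foŋeɣɛ] but [x] in [foŋex].
Compare 'mountain', with invariant [x] in [rikaxɛ] and [rikax]: an analysis with underlying /x/ and a rule producing [ɣ] before the ERG suffix would wrongly predict alternation here too.
So /ɣ/ is underlying, and a rule of word-final obstruent devoicing — voiced obstruents become voiceless word-finally — gives [x].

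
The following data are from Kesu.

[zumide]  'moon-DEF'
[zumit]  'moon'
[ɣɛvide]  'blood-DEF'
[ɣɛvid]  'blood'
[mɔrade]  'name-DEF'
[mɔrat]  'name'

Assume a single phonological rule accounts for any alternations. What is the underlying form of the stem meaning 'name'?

The stem for 'name' ends in [d] in [mɔrade] but [t] in [mɔrat].
The stem 'blood' ([ɣɛvide], [ɣɛvid]) shows [d] unchanged in both environments, so [d] cannot be basic with [t] derived in isolation.
The alternation reflects intervocalic voicing: voiceless stops become voiced between vowels. /t/ is underlying.

/mɔrat/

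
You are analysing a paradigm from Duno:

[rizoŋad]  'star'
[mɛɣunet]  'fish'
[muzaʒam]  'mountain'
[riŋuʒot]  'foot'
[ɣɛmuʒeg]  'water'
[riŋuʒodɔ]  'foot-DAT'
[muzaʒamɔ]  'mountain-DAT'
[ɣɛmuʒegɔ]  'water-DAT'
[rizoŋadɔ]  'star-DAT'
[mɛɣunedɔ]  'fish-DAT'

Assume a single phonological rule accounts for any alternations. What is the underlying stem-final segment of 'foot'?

/t/

In [riŋuʒodɔ] and [riŋuʒot] the final segment of 'foot' alternates: [d] ~ [t].
The stem 'star' ([rizoŋadɔ], [rizoŋad]) shows [d] unchanged in both environments, so [d] cannot be basic with [t] derived in isolation.
Therefore /t/ is basic and [d] is derived by intervocalic voicing (voiceless stops become voiced between vowels).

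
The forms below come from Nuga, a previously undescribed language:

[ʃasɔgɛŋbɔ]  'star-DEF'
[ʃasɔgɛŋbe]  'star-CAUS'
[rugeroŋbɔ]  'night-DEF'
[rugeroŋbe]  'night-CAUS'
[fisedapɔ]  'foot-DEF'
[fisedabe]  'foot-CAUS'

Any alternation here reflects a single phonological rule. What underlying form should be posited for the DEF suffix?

/-pɔ/

The DEF suffix surfaces as [-bɔ] and [-pɔ], depending on the final segment of the stem.
By contrast the CAUS suffix keeps its initial [b] throughout — that segment must be underlying.
So the underlying form is /-pɔ/, and voiceless stops become voiced after a nasal.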